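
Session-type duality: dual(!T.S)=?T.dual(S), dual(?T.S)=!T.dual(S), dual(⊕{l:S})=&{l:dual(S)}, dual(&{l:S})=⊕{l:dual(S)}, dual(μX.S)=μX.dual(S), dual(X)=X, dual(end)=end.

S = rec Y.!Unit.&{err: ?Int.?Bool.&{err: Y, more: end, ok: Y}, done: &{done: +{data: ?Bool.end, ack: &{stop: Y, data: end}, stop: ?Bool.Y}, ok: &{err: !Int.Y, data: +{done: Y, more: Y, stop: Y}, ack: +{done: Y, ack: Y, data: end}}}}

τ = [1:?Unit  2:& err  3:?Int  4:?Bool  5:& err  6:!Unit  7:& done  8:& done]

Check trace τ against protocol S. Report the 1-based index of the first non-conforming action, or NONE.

step 1: got ?Unit, protocol expects !Unit  ✗

1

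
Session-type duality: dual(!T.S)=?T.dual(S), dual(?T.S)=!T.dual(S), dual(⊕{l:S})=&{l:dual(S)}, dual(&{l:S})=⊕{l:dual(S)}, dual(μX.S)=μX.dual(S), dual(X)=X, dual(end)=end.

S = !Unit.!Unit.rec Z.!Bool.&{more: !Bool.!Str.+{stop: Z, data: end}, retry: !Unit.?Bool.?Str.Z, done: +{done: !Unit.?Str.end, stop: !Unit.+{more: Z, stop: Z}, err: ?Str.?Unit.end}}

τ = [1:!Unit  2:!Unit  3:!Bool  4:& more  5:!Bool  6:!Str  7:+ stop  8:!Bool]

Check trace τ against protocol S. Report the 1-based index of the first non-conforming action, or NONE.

@1 !Unit  ok  cont: !Unit.rec Z.…
@2 !Unit  ok  cont: rec Z.…
@3 !Bool  ok  cont: &{more: !Bool.!Str.+{stop: rec Z.…, data: end}, retry: !Unit.?Bool.?Str.rec Z.…, done: +{done: !Unit.?Str.end, stop: !Unit.+{more: rec Z.…, stop: rec Z.…}, err: ?Str.?Unit.end}}
@4 & more  ok  cont: !Bool.!Str.+{stop: rec Z.…, data: end}
@5 !Bool  ok  cont: !Str.+{stop: rec Z.…, data: end}
@6 !Str  ok  cont: +{stop: rec Z.…, data: end}
@7 + stop  ok  cont: rec Z.…
@8 !Bool  ok  cont: &{more: !Bool.!Str.+{stop: rec Z.…, data: end}, retry: !Unit.?Bool.?Str.rec Z.…, done: +{done: !Unit.?Str.end, stop: !Unit.+{more: rec Z.…, stop: rec Z.…}, err: ?Str.?Unit.end}}
trace exhausted — no violation

NONE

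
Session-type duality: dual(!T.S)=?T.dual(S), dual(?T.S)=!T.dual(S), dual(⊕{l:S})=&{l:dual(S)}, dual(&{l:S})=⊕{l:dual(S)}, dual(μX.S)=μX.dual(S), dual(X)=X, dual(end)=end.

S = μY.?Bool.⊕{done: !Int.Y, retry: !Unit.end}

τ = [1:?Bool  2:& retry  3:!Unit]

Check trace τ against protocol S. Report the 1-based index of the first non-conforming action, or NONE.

[1] ?Bool  match  state: ⊕{done: !Int.μY.…, retry: !Unit.end}
[2] got & retry, protocol expects ⊕ done or ⊕ retry  ✗

2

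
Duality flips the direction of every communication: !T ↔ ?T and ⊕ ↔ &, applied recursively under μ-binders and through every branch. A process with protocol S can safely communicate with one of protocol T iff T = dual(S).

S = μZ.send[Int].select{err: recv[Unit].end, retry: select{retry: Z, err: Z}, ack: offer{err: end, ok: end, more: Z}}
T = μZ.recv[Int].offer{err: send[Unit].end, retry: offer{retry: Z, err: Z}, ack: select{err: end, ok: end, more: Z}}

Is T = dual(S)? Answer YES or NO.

YES

μZ ‖ μZ  ✓ (rec unchanged)
  send[Int] ‖ recv[Int]  ✓
    select{err,retry,ack} ‖ offer{err,retry,ack}  ✓ label sets agree
      case err:
        recv[Unit] ‖ send[Unit]  ✓
          end ‖ end  ✓
      case retry:
        select{retry,err} ‖ offer{retry,err}  ✓ label sets agree
          case retry:
            Z ‖ Z  ✓
          case err:
            Z ‖ Z  ✓
      case ack:
        offer{err,ok,more} ‖ select{err,ok,more}  ✓ label sets agree
          case err:
            end ‖ end  ✓
          case ok:
            end ‖ end  ✓
          case more:
            Z ‖ Z  ✓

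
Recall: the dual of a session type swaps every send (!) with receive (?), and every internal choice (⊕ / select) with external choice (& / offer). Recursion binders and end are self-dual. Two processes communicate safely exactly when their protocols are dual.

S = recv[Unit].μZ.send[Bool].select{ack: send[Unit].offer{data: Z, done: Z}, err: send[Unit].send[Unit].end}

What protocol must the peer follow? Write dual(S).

send[Unit].μZ.recv[Bool].offer{ack: recv[Unit].select{data: Z, done: Z}, err: recv[Unit].recv[Unit].end}

recv[Unit] → send[Unit]
  μZ → μZ  (binder kept)
    send[Bool] → recv[Bool]
      select{ack,err} → offer{ack,err}  (⊕→&)
        • ack:
          send[Unit] → recv[Unit]
            offer{data,done} → select{data,done}  (&→⊕)
              • data:
                dual(Z) = Z
              • done:
                dual(Z) = Z
        • err:
          send[Unit] → recv[Unit]
            send[Unit] → recv[Unit]
              dual(end) = end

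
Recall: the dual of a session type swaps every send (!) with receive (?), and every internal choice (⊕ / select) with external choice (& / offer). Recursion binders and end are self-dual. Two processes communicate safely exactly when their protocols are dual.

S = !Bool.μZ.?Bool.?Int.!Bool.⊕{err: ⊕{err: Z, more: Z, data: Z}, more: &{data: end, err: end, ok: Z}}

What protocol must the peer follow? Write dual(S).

?Bool.μZ.!Bool.!Int.?Bool.&{err: &{err: Z, more: Z, data: Z}, more: ⊕{data: end, err: end, ok: Z}}

!Bool = ?Bool
  μZ = μZ  (rec unchanged)
    ?Bool = !Bool
      ?Int = !Int
        !Bool = ?Bool
          ⊕{err,more} = &{err,more}  (⊕→&)
            [err]
              ⊕{err,more,data} = &{err,more,data}  (⊕→&)
                [err]
                  Z ↦ Z
                [more]
                  Z ↦ Z
                [data]
                  Z ↦ Z
            [more]
              &{data,err,ok} = ⊕{data,err,ok}  (external→internal)
                [data]
                  end ↦ end
                [err]
                  end ↦ end
                [ok]
                  Z ↦ Z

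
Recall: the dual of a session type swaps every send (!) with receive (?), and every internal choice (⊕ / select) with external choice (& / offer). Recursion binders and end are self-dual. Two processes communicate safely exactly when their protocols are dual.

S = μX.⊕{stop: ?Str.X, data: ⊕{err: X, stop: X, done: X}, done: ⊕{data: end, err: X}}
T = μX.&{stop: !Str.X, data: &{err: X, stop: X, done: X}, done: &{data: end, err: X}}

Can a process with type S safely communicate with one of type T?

μX | μX  match (μ self-dual)
  ⊕{stop,data,done} | &{stop,data,done}  match labels match
    • stop:
      ?Str | !Str  match
        X | X  match
    • data:
      ⊕{err,stop,done} | &{err,stop,done}  match labels match
        • err:
          X | X  match
        • stop:
          X | X  match
        • done:
          X | X  match
    • done:
      ⊕{data,err} | &{data,err}  match labels match
        • data:
          end | end  match
        • err:
          X | X  match

YES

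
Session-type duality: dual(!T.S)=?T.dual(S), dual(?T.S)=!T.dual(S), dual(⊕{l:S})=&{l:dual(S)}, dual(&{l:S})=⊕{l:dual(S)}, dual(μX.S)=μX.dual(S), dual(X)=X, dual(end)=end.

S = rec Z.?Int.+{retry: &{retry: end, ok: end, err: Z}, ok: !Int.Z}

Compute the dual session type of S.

rec Z → rec Z  (rec unchanged)
  ?Int → !Int
    +{retry,ok} → &{retry,ok}  (internal→external)
      • retry:
        &{retry,ok,err} → +{retry,ok,err}  (offer→select)
          • retry:
            end ↦ end
          • ok:
            end ↦ end
          • err:
            Z ↦ Z
      • ok:
        !Int → ?Int
          Z ↦ Z

rec Z.!Int.&{retry: +{retry: end, ok: end, err: Z}, ok: ?Int.Z}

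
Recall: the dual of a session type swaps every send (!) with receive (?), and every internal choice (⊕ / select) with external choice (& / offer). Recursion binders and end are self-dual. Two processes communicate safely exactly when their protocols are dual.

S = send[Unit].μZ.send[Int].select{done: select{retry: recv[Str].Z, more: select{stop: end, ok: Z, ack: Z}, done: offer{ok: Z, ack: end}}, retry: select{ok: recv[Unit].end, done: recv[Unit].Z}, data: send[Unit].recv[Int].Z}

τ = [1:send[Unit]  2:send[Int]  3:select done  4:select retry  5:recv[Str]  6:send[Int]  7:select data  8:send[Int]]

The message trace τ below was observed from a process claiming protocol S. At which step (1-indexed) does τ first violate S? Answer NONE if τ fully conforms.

step 1: send[Unit]  match  cont: μZ.…
step 2: send[Int]  match  cont: select{done: select{retry: recv[Str].μZ.…, more: select{stop: end, ok: μZ.…, ack: μZ.…}, done: offer{ok: μZ.…, ack: end}}, retry: select{ok: recv[Unit].end, done: recv[Unit].μZ.…}, data: send[Unit].recv[Int].μZ.…}
step 3: select done  match  cont: select{retry: recv[Str].μZ.…, more: select{stop: end, ok: μZ.…, ack: μZ.…}, done: offer{ok: μZ.…, ack: end}}
step 4: select retry  match  cont: recv[Str].μZ.…
step 5: recv[Str]  match  cont: μZ.…
step 6: send[Int]  match  cont: select{done: select{retry: recv[Str].μZ.…, more: select{stop: end, ok: μZ.…, ack: μZ.…}, done: offer{ok: μZ.…, ack: end}}, retry: select{ok: recv[Unit].end, done: recv[Unit].μZ.…}, data: send[Unit].recv[Int].μZ.…}
step 7: select data  match  cont: send[Unit].recv[Int].μZ.…
step 8: got send[Int], protocol expects send[Unit]  ✗

8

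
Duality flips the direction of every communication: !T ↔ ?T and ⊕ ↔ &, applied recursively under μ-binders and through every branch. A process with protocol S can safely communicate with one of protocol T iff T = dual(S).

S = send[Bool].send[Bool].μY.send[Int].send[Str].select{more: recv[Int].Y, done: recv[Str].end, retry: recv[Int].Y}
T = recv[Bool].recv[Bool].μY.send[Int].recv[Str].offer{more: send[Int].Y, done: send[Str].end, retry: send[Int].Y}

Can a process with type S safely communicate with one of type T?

NO

send[Bool] ‖ recv[Bool]  ✓
  send[Bool] ‖ recv[Bool]  ✓
    μY ‖ μY  ✓ (rec unchanged)
      send[Int] ‖ send[Int]  ✗ same direction on both sides — not dual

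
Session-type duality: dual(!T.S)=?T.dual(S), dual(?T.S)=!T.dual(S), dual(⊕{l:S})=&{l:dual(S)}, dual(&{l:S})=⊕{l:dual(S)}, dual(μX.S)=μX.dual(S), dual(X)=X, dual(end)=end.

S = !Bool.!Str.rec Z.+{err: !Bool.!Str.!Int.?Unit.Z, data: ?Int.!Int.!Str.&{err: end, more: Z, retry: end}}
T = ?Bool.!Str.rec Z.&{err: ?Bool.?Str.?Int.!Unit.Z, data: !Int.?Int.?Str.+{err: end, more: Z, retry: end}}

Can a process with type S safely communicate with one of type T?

NO

!Bool | ?Bool  match
  !Str | !Str  ✗ same direction on both sides — not dual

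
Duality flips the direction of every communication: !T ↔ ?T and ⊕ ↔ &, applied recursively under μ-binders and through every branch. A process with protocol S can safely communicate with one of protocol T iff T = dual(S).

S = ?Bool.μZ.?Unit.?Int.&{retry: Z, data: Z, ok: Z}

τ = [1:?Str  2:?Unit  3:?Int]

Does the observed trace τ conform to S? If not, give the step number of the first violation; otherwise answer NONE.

@1 got ?Str, protocol expects ?Bool  ✗

1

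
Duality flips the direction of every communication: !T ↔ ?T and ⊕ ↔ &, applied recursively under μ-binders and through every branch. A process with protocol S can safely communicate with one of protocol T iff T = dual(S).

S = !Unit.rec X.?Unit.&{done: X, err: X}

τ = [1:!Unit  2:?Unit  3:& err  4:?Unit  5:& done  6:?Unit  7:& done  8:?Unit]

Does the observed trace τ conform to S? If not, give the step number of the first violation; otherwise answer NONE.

@1 !Unit  ✓  residual = rec X.…
@2 ?Unit  ✓  residual = &{done: rec X.…, err: rec X.…}
@3 & err  ✓  residual = rec X.…
@4 ?Unit  ✓  residual = &{done: rec X.…, err: rec X.…}
@5 & done  ✓  residual = rec X.…
@6 ?Unit  ✓  residual = &{done: rec X.…, err: rec X.…}
@7 & done  ✓  residual = rec X.…
@8 ?Unit  ✓  residual = &{done: rec X.…, err: rec X.…}
all 8 steps conform

NONE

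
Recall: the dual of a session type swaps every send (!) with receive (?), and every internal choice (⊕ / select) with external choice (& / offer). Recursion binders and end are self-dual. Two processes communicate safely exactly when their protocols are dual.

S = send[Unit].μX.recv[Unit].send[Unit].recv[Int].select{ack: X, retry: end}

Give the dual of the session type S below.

recv[Unit].μX.send[Unit].recv[Unit].send[Int].offer{ack: X, retry: end}

send[Unit] → recv[Unit]
  μX → μX  (binder kept)
    recv[Unit] → send[Unit]
      send[Unit] → recv[Unit]
        recv[Int] → send[Int]
          select{ack,retry} → offer{ack,retry}  (internal→external)
            [ack]
              dual(X) = X
            [retry]
              dual(end) = end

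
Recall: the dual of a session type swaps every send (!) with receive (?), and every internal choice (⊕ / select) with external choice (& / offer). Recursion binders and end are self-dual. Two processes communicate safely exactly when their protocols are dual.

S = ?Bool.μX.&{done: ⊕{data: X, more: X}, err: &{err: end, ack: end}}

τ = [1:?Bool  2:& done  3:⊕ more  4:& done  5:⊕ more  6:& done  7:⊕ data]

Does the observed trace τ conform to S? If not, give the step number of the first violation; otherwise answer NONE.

NONE

[1] ?Bool  ok  state: μX.…
[2] & done  ok  state: ⊕{data: μX.…, more: μX.…}
[3] ⊕ more  ok  state: μX.…
[4] & done  ok  state: ⊕{data: μX.…, more: μX.…}
[5] ⊕ more  ok  state: μX.…
[6] & done  ok  state: ⊕{data: μX.…, more: μX.…}
[7] ⊕ data  ok  state: μX.…
τ conforms to S (length 7)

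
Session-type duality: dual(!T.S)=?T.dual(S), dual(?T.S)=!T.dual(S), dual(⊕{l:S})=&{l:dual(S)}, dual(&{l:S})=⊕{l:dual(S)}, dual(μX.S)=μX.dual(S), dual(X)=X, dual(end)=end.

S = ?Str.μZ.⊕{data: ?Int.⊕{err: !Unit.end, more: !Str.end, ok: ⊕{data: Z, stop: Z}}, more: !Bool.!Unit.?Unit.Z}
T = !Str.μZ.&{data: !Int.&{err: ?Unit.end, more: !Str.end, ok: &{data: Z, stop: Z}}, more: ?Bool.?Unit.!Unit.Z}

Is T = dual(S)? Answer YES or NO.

?Str ‖ !Str  match
  μZ ‖ μZ  match (binder kept)
    ⊕{data,more} ‖ &{data,more}  match labels match
      • data:
        ?Int ‖ !Int  match
          ⊕{err,more,ok} ‖ &{err,more,ok}  match labels match
            • err:
              !Unit ‖ ?Unit  match
                end ‖ end  match
            • more:
              !Str ‖ !Str  ✗ same direction on both sides — not dual

NO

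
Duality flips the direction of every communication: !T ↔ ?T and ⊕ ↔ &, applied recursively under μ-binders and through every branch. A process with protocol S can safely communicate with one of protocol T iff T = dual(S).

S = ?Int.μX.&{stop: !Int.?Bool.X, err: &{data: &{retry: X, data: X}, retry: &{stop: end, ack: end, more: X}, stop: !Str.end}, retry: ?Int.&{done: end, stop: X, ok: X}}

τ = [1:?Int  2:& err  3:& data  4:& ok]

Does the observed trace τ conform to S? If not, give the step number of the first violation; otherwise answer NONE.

4

@1 ?Int  ok  state: μX.…
@2 & err  ok  state: &{data: &{retry: μX.…, data: μX.…}, retry: &{stop: end, ack: end, more: μX.…}, stop: !Str.end}
@3 & data  ok  state: &{retry: μX.…, data: μX.…}
@4 got & ok, protocol expects & retry or & data  ✗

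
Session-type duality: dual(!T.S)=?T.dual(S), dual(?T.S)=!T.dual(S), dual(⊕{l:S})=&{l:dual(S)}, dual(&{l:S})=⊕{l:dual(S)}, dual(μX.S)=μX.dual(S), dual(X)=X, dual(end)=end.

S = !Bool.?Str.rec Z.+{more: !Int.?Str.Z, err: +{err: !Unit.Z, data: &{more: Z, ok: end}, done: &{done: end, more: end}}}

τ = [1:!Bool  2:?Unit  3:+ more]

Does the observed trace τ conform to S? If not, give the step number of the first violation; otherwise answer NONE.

[1] !Bool  ok  cont: ?Str.rec Z.…
[2] got ?Unit, protocol expects ?Str  ✗

2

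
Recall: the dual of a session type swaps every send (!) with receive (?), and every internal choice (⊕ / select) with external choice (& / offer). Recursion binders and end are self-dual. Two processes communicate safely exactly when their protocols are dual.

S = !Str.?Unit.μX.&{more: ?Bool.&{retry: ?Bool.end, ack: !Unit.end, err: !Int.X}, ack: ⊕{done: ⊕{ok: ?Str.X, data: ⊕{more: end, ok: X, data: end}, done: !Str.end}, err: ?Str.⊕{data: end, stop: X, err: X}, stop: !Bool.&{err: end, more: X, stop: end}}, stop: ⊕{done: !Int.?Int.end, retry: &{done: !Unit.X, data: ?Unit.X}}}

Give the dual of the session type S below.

?Str.!Unit.μX.⊕{more: !Bool.⊕{retry: !Bool.end, ack: ?Unit.end, err: ?Int.X}, ack: &{done: &{ok: !Str.X, data: &{more: end, ok: X, data: end}, done: ?Str.end}, err: !Str.&{data: end, stop: X, err: X}, stop: ?Bool.⊕{err: end, more: X, stop: end}}, stop: &{done: ?Int.!Int.end, retry: ⊕{done: ?Unit.X, data: !Unit.X}}}

!Str → ?Str
  ?Unit → !Unit
    μX → μX  (binder kept)
      &{more,ack,stop} → ⊕{more,ack,stop}  (&→⊕)
        [more]
          ?Bool → !Bool
            &{retry,ack,err} → ⊕{retry,ack,err}  (&→⊕)
              [retry]
                ?Bool → !Bool
                  dual(end) = end
              [ack]
                !Unit → ?Unit
                  dual(end) = end
              [err]
                !Int → ?Int
                  dual(X) = X
        [ack]
          ⊕{done,err,stop} → &{done,err,stop}  (⊕→&)
            [done]
              ⊕{ok,data,done} → &{ok,data,done}  (⊕→&)
                [ok]
                  ?Str → !Str
                    dual(X) = X
                [data]
                  ⊕{more,ok,data} → &{more,ok,data}  (⊕→&)
                    [more]
                      dual(end) = end
                    [ok]
                      dual(X) = X
                    [data]
                      dual(end) = end
                [done]
                  !Str → ?Str
                    dual(end) = end
            [err]
              ?Str → !Str
                ⊕{data,stop,err} → &{data,stop,err}  (⊕→&)
                  [data]
                    dual(end) = end
                  [stop]
                    dual(X) = X
                  [err]
                    dual(X) = X
            [stop]
              !Bool → ?Bool
                &{err,more,stop} → ⊕{err,more,stop}  (&→⊕)
                  [err]
                    dual(end) = end
                  [more]
                    dual(X) = X
                  [stop]
                    dual(end) = end
        [stop]
          ⊕{done,retry} → &{done,retry}  (⊕→&)
            [done]
              !Int → ?Int
                ?Int → !Int
                  dual(end) = end
            [retry]
              &{done,data} → ⊕{done,data}  (&→⊕)
                [done]
                  !Unit → ?Unit
                    dual(X) = X
                [data]
                  ?Unit → !Unit
                    dual(X) = X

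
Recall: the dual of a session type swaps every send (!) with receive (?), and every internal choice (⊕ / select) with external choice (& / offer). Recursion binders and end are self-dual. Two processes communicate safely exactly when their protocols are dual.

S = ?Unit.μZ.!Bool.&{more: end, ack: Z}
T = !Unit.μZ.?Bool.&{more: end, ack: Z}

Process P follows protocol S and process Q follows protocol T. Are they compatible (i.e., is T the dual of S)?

?Unit | !Unit  ok
  μZ | μZ  ok (μ self-dual)
    !Bool | ?Bool  ok
      &{more,ack} | &{more,ack}  ✗ choice polarity not flipped — not dual

NO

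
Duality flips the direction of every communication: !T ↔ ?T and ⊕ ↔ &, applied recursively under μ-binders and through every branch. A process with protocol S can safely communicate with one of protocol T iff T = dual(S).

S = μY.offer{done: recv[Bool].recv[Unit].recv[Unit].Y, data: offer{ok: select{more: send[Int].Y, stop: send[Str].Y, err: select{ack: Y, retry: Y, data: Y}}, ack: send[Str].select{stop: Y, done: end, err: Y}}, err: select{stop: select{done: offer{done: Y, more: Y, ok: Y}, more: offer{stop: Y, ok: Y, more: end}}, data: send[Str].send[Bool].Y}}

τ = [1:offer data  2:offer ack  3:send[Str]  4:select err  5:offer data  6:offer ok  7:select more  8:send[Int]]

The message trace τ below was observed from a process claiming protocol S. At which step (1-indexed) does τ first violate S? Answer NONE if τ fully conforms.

NONE

[1] offer data  ✓  cont: offer{ok: select{more: send[Int].μY.…, stop: send[Str].μY.…, err: select{ack: μY.…, retry: μY.…, data: μY.…}}, ack: send[Str].select{stop: μY.…, done: end, err: μY.…}}
[2] offer ack  ✓  cont: send[Str].select{stop: μY.…, done: end, err: μY.…}
[3] send[Str]  ✓  cont: select{stop: μY.…, done: end, err: μY.…}
[4] select err  ✓  cont: μY.…
[5] offer data  ✓  cont: offer{ok: select{more: send[Int].μY.…, stop: send[Str].μY.…, err: select{ack: μY.…, retry: μY.…, data: μY.…}}, ack: send[Str].select{stop: μY.…, done: end, err: μY.…}}
[6] offer ok  ✓  cont: select{more: send[Int].μY.…, stop: send[Str].μY.…, err: select{ack: μY.…, retry: μY.…, data: μY.…}}
[7] select more  ✓  cont: send[Int].μY.…
[8] send[Int]  ✓  cont: μY.…
trace exhausted — no violation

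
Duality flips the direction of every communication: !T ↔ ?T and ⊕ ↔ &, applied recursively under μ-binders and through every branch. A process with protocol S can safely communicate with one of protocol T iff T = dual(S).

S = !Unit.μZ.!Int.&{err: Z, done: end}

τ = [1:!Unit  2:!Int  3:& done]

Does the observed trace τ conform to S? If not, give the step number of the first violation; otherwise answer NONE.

NONE

@1 !Unit  match  now at μZ.…
@2 !Int  match  now at &{err: μZ.…, done: end}
@3 & done  match  now at end
τ conforms to S (length 3)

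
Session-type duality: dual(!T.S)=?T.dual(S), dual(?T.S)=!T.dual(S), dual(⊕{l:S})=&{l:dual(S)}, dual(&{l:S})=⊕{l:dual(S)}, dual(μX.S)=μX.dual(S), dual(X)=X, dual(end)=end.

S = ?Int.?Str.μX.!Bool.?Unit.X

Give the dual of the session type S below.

!Int.!Str.μX.?Bool.!Unit.X

?Int → !Int
  ?Str → !Str
    μX → μX  (μ self-dual)
      !Bool → ?Bool
        ?Unit → !Unit
          dual(X) = X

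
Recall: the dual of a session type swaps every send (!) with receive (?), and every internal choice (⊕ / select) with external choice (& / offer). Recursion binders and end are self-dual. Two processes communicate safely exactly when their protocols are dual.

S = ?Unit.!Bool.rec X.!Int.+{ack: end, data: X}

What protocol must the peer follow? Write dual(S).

?Unit = !Unit
  !Bool = ?Bool
    rec X = rec X  (binder kept)
      !Int = ?Int
        +{ack,data} = &{ack,data}  (select→offer)
          case ack:
            dual(end) = end
          case data:
            dual(X) = X

!Unit.?Bool.rec X.?Int.&{ack: end, data: X}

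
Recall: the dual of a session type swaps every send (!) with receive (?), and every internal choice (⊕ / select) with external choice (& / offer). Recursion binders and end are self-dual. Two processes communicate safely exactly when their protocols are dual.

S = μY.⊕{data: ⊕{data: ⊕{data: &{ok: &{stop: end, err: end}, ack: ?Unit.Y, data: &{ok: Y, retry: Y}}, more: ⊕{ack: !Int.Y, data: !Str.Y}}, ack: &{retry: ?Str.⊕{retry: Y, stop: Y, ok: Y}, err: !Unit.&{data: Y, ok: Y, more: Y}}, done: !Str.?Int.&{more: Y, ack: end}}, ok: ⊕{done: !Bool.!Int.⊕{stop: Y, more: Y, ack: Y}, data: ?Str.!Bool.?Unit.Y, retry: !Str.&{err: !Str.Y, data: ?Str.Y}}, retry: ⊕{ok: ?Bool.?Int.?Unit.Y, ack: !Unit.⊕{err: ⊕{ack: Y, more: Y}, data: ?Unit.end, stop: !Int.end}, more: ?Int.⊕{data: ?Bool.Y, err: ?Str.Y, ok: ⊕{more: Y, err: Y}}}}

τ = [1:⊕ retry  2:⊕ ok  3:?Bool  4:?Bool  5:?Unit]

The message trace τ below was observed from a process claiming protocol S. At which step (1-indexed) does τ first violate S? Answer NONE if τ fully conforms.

[1] ⊕ retry  ok  cont: ⊕{ok: ?Bool.?Int.?Unit.μY.…, ack: !Unit.⊕{err: ⊕{ack: μY.…, more: μY.…}, data: ?Unit.end, stop: !Int.end}, more: ?Int.⊕{data: ?Bool.μY.…, err: ?Str.μY.…, ok: ⊕{more: μY.…, err: μY.…}}}
[2] ⊕ ok  ok  cont: ?Bool.?Int.?Unit.μY.…
[3] ?Bool  ok  cont: ?Int.?Unit.μY.…
[4] got ?Bool, protocol expects ?Int  ✗

4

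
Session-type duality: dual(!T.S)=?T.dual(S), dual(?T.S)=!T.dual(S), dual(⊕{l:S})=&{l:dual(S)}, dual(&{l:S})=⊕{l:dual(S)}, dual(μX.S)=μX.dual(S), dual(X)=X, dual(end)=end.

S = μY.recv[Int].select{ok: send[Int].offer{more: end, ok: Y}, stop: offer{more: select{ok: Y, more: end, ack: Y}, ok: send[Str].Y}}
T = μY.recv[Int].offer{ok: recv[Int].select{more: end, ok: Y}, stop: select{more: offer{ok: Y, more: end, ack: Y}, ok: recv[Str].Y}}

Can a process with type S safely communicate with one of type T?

NO

μY | μY  match (rec unchanged)
  recv[Int] | recv[Int]  ✗ same direction on both sides — not dual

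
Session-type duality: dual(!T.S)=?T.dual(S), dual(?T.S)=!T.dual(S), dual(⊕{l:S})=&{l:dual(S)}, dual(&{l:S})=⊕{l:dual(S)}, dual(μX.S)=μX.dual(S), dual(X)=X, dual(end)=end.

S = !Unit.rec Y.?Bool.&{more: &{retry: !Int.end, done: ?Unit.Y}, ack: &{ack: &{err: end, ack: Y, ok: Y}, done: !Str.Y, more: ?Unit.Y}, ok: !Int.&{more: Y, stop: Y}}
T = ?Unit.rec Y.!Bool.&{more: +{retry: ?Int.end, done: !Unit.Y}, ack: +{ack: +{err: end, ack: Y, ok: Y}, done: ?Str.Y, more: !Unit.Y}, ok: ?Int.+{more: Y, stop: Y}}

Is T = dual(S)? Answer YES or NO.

NO

!Unit vs ?Unit  match
  rec Y vs rec Y  match (rec unchanged)
    ?Bool vs !Bool  match
      &{more,ack,ok} vs &{more,ack,ok}  ✗ choice polarity not flipped — not dual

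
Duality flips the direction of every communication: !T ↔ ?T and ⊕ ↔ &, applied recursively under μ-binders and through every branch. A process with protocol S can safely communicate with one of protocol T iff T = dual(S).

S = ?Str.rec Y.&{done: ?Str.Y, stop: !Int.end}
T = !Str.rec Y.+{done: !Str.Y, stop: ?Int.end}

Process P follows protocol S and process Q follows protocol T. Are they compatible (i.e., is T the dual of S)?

YES

?Str ‖ !Str  ok
  rec Y ‖ rec Y  ok (rec unchanged)
    &{done,stop} ‖ +{done,stop}  ok label sets agree
      • done:
        ?Str ‖ !Str  ok
          Y ‖ Y  ok
      • stop:
        !Int ‖ ?Int  ok
          end ‖ end  ok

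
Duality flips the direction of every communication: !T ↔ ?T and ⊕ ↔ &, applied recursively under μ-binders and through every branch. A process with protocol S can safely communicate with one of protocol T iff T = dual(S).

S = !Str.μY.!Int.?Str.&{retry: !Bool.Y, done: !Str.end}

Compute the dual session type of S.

!Str ↦ ?Str
  μY ↦ μY  (binder kept)
    !Int ↦ ?Int
      ?Str ↦ !Str
        &{retry,done} ↦ ⊕{retry,done}  (&→⊕)
          [retry]
            !Bool ↦ ?Bool
              Y ↦ Y
          [done]
            !Str ↦ ?Str
              end ↦ end

?Str.μY.?Int.!Str.⊕{retry: ?Bool.Y, done: ?Str.end}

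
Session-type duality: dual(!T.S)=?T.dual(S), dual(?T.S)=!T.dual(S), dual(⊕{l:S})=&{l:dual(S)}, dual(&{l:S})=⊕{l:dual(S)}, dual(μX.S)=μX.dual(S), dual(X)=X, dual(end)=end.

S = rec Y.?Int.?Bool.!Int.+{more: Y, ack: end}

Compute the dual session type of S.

rec Y.!Int.!Bool.?Int.&{more: Y, ack: end}

rec Y = rec Y  (μ self-dual)
  ?Int = !Int
    ?Bool = !Bool
      !Int = ?Int
        +{more,ack} = &{more,ack}  (internal→external)
          [more]
            dual(Y) = Y
          [ack]
            dual(end) = end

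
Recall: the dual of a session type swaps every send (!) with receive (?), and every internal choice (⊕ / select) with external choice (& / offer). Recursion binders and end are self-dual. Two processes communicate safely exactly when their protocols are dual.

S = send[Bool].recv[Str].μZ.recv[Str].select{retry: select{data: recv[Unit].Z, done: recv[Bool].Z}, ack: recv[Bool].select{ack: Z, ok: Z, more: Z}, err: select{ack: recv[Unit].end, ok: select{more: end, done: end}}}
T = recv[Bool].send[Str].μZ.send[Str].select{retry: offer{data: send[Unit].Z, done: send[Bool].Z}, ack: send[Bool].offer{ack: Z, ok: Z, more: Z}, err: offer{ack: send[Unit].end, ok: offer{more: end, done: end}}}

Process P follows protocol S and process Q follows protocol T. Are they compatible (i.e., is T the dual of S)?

NO

send[Bool] ‖ recv[Bool]  ✓
  recv[Str] ‖ send[Str]  ✓
    μZ ‖ μZ  ✓ (binder kept)
      recv[Str] ‖ send[Str]  ✓
        select{retry,ack,err} ‖ select{retry,ack,err}  ✗ choice polarity not flipped — not dual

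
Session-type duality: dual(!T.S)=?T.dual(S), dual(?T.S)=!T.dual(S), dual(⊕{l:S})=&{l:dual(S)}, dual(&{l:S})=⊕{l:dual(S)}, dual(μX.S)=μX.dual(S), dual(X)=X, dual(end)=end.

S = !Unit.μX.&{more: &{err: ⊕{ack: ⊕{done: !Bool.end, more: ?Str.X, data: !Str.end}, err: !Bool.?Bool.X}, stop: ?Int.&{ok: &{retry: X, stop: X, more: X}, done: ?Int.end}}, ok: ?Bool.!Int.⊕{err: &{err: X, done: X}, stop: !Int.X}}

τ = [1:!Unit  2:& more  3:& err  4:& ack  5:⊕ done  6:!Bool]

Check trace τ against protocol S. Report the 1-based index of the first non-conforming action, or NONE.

@1 !Unit  ok  now at μX.…
@2 & more  ok  now at &{err: ⊕{ack: ⊕{done: !Bool.end, more: ?Str.μX.…, data: !Str.end}, err: !Bool.?Bool.μX.…}, stop: ?Int.&{ok: &{retry: μX.…, stop: μX.…, more: μX.…}, done: ?Int.end}}
@3 & err  ok  now at ⊕{ack: ⊕{done: !Bool.end, more: ?Str.μX.…, data: !Str.end}, err: !Bool.?Bool.μX.…}
@4 got & ack, protocol expects ⊕ ack or ⊕ err  ✗

4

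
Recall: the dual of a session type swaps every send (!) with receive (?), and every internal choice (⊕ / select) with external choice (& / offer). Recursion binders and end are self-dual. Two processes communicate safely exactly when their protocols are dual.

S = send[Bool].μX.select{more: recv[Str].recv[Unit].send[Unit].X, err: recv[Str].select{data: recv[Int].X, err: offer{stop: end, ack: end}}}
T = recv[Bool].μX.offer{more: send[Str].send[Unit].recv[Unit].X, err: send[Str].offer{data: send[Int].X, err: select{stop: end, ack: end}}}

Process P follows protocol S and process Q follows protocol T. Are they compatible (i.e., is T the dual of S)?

YES

send[Bool] ‖ recv[Bool]  ✓
  μX ‖ μX  ✓ (binder kept)
    select{more,err} ‖ offer{more,err}  ✓ same labels
      • more:
        recv[Str] ‖ send[Str]  ✓
          recv[Unit] ‖ send[Unit]  ✓
            send[Unit] ‖ recv[Unit]  ✓
              X ‖ X  ✓
      • err:
        recv[Str] ‖ send[Str]  ✓
          select{data,err} ‖ offer{data,err}  ✓ same labels
            • data:
              recv[Int] ‖ send[Int]  ✓
                X ‖ X  ✓
            • err:
              offer{stop,ack} ‖ select{stop,ack}  ✓ same labels
                • stop:
                  end ‖ end  ✓
                • ack:
                  end ‖ end  ✓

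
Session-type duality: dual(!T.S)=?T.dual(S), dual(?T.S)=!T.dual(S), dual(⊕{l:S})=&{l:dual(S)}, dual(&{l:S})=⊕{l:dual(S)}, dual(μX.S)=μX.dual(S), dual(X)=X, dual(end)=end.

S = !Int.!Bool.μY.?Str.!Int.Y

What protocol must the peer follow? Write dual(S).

?Int.?Bool.μY.!Str.?Int.Y

!Int → ?Int
  !Bool → ?Bool
    μY → μY  (μ self-dual)
      ?Str → !Str
        !Int → ?Int
          Y ↦ Y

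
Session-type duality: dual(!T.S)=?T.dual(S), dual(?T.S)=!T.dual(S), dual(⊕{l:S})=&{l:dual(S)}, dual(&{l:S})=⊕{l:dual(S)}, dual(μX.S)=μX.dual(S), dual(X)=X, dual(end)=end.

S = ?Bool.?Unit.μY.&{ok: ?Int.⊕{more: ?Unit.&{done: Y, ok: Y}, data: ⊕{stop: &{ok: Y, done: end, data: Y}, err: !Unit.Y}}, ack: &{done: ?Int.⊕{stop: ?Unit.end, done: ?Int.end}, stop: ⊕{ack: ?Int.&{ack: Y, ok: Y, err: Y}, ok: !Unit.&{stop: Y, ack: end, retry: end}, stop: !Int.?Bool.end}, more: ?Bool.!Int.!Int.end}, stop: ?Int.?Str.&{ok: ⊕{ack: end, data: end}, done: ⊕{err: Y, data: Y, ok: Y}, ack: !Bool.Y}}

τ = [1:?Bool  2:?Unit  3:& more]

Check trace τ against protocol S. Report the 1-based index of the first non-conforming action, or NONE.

step 1: ?Bool  match  now at ?Unit.μY.…
step 2: ?Unit  match  now at μY.…
step 3: got & more, protocol expects & ok or & ack or & stop  ✗

3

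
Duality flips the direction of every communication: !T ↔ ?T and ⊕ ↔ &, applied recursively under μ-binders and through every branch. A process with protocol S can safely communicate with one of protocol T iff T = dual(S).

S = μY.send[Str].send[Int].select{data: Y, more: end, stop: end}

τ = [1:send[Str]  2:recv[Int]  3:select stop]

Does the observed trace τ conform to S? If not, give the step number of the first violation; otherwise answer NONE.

2

@1 send[Str]  ok  cont: send[Int].select{data: μY.…, more: end, stop: end}
@2 got recv[Int], protocol expects send[Int]  ✗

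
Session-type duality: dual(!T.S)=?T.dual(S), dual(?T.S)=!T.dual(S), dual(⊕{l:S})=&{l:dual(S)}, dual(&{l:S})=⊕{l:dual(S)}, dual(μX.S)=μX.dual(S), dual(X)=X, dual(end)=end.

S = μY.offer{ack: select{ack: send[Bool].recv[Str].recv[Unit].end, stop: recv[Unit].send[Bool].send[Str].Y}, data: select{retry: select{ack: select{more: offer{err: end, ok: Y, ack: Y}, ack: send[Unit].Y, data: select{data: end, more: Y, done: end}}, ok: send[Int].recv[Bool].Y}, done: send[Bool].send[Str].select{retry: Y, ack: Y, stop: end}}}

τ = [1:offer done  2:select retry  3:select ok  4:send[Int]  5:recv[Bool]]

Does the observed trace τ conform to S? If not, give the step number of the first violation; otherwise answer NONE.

step 1: got offer done, protocol expects offer ack or offer data  ✗

1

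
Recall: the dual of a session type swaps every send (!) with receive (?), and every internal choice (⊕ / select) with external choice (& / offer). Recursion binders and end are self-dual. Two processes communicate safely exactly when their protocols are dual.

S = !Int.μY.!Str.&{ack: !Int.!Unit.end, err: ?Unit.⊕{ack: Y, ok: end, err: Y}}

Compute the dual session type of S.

!Int ↦ ?Int
  μY ↦ μY  (μ self-dual)
    !Str ↦ ?Str
      &{ack,err} ↦ ⊕{ack,err}  (&→⊕)
        [ack]
          !Int ↦ ?Int
            !Unit ↦ ?Unit
              dual(end) = end
        [err]
          ?Unit ↦ !Unit
            ⊕{ack,ok,err} ↦ &{ack,ok,err}  (internal→external)
              [ack]
                dual(Y) = Y
              [ok]
                dual(end) = end
              [err]
                dual(Y) = Y

?Int.μY.?Str.⊕{ack: ?Int.?Unit.end, err: !Unit.&{ack: Y, ok: end, err: Y}}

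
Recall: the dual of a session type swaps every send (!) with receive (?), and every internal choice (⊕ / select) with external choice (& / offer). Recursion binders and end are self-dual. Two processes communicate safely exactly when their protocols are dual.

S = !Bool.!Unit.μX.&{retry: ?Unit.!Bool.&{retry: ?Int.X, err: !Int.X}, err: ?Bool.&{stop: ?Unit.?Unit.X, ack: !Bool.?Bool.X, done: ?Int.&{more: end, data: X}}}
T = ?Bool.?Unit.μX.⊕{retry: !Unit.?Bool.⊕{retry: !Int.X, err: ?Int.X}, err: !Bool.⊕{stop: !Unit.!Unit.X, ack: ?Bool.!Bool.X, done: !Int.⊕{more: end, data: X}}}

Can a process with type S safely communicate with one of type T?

!Bool ‖ ?Bool  match
  !Unit ‖ ?Unit  match
    μX ‖ μX  match (binder kept)
      &{retry,err} ‖ ⊕{retry,err}  match same labels
        case retry:
          ?Unit ‖ !Unit  match
            !Bool ‖ ?Bool  match
              &{retry,err} ‖ ⊕{retry,err}  match same labels
                case retry:
                  ?Int ‖ !Int  match
                    X ‖ X  match
                case err:
                  !Int ‖ ?Int  match
                    X ‖ X  match
        case err:
          ?Bool ‖ !Bool  match
            &{stop,ack,done} ‖ ⊕{stop,ack,done}  match same labels
              case stop:
                ?Unit ‖ !Unit  match
                  ?Unit ‖ !Unit  match
                    X ‖ X  match
              case ack:
                !Bool ‖ ?Bool  match
                  ?Bool ‖ !Bool  match
                    X ‖ X  match
              case done:
                ?Int ‖ !Int  match
                  &{more,data} ‖ ⊕{more,data}  match same labels
                    case more:
                      end ‖ end  match
                    case data:
                      X ‖ X  match

YES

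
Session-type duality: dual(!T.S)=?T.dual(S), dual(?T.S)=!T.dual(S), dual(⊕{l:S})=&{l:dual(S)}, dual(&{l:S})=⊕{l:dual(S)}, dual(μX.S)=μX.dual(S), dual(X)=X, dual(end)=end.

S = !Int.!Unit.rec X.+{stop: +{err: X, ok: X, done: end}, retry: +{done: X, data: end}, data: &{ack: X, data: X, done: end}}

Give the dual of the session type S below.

!Int → ?Int
  !Unit → ?Unit
    rec X → rec X  (μ self-dual)
      +{stop,retry,data} → &{stop,retry,data}  (internal→external)
        case stop:
          +{err,ok,done} → &{err,ok,done}  (internal→external)
            case err:
              X ↦ X
            case ok:
              X ↦ X
            case done:
              end ↦ end
        case retry:
          +{done,data} → &{done,data}  (internal→external)
            case done:
              X ↦ X
            case data:
              end ↦ end
        case data:
          &{ack,data,done} → +{ack,data,done}  (offer→select)
            case ack:
              X ↦ X
            case data:
              X ↦ X
            case done:
              end ↦ end

?Int.?Unit.rec X.&{stop: &{err: X, ok: X, done: end}, retry: &{done: X, data: end}, data: +{ack: X, data: X, done: end}}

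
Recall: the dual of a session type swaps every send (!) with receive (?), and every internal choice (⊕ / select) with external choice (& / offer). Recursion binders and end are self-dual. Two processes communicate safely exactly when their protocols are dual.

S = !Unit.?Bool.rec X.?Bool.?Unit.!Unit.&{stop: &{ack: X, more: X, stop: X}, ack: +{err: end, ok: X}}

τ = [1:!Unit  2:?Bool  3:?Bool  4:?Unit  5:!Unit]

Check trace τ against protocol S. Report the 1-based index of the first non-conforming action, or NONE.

step 1: !Unit  ok  state: ?Bool.rec X.…
step 2: ?Bool  ok  state: rec X.…
step 3: ?Bool  ok  state: ?Unit.!Unit.&{stop: &{ack: rec X.…, more: rec X.…, stop: rec X.…}, ack: +{err: end, ok: rec X.…}}
step 4: ?Unit  ok  state: !Unit.&{stop: &{ack: rec X.…, more: rec X.…, stop: rec X.…}, ack: +{err: end, ok: rec X.…}}
step 5: !Unit  ok  state: &{stop: &{ack: rec X.…, more: rec X.…, stop: rec X.…}, ack: +{err: end, ok: rec X.…}}
τ conforms to S (length 5)

NONE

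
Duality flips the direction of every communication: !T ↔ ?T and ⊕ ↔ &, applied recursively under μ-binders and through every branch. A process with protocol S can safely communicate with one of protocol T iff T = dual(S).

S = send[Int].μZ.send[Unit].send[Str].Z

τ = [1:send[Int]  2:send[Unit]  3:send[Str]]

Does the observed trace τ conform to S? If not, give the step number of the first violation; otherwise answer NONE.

@1 send[Int]  ✓  cont: μZ.…
@2 send[Unit]  ✓  cont: send[Str].μZ.…
@3 send[Str]  ✓  cont: μZ.…
trace exhausted — no violation

NONE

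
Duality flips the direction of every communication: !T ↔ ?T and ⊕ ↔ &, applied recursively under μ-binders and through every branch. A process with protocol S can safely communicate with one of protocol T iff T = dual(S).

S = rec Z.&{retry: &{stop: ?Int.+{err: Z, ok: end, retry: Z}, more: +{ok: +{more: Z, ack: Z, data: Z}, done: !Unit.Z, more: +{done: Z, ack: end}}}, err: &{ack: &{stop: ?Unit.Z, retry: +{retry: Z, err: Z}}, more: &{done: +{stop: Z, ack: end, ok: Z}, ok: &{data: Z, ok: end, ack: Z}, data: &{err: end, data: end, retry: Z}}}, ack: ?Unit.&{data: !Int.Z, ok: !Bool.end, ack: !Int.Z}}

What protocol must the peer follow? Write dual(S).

rec Z.+{retry: +{stop: !Int.&{err: Z, ok: end, retry: Z}, more: &{ok: &{more: Z, ack: Z, data: Z}, done: ?Unit.Z, more: &{done: Z, ack: end}}}, err: +{ack: +{stop: !Unit.Z, retry: &{retry: Z, err: Z}}, more: +{done: &{stop: Z, ack: end, ok: Z}, ok: +{data: Z, ok: end, ack: Z}, data: +{err: end, data: end, retry: Z}}}, ack: !Unit.+{data: ?Int.Z, ok: ?Bool.end, ack: ?Int.Z}}

rec Z = rec Z  (binder kept)
  &{retry,err,ack} = +{retry,err,ack}  (offer→select)
    [retry]
      &{stop,more} = +{stop,more}  (offer→select)
        [stop]
          ?Int = !Int
            +{err,ok,retry} = &{err,ok,retry}  (internal→external)
              [err]
                Z ↦ Z
              [ok]
                end ↦ end
              [retry]
                Z ↦ Z
        [more]
          +{ok,done,more} = &{ok,done,more}  (internal→external)
            [ok]
              +{more,ack,data} = &{more,ack,data}  (internal→external)
                [more]
                  Z ↦ Z
                [ack]
                  Z ↦ Z
                [data]
                  Z ↦ Z
            [done]
              !Unit = ?Unit
                Z ↦ Z
            [more]
              +{done,ack} = &{done,ack}  (internal→external)
                [done]
                  Z ↦ Z
                [ack]
                  end ↦ end
    [err]
      &{ack,more} = +{ack,more}  (offer→select)
        [ack]
          &{stop,retry} = +{stop,retry}  (offer→select)
            [stop]
              ?Unit = !Unit
                Z ↦ Z
            [retry]
              +{retry,err} = &{retry,err}  (internal→external)
                [retry]
                  Z ↦ Z
                [err]
                  Z ↦ Z
        [more]
          &{done,ok,data} = +{done,ok,data}  (offer→select)
            [done]
              +{stop,ack,ok} = &{stop,ack,ok}  (internal→external)
                [stop]
                  Z ↦ Z
                [ack]
                  end ↦ end
                [ok]
                  Z ↦ Z
            [ok]
              &{data,ok,ack} = +{data,ok,ack}  (offer→select)
                [data]
                  Z ↦ Z
                [ok]
                  end ↦ end
                [ack]
                  Z ↦ Z
            [data]
              &{err,data,retry} = +{err,data,retry}  (offer→select)
                [err]
                  end ↦ end
                [data]
                  end ↦ end
                [retry]
                  Z ↦ Z
    [ack]
      ?Unit = !Unit
        &{data,ok,ack} = +{data,ok,ack}  (offer→select)
          [data]
            !Int = ?Int
              Z ↦ Z
          [ok]
            !Bool = ?Bool
              end ↦ end
          [ack]
            !Int = ?Int
              Z ↦ Z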